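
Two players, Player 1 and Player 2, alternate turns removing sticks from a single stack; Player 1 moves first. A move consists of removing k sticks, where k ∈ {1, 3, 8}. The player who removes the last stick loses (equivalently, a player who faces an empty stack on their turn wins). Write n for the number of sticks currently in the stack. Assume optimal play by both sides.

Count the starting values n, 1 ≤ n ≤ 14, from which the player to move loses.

Label each position W (a win for the player to move) or L (a loss). A position with no legal move is W; any other position is W exactly when some move reaches an L, and L when every move reaches a W.
n=0: no move; the opponent has just taken the last stick and therefore loses → W
n=1: →0(W) only, which is W, so L
n=2: →1(L), so W
n=3: →2(W), 0(W) — all W, so L
n=4: →3(L), so W
n=5: →4(W), 2(W) — all W, so L
n=6: →5(L), so W
n=7: →6(W), 4(W) — all W, so L
n=8: →7(L), so W
n=9: →1(L), so W
n=10: →7(L), so W
n=11: →3(L), so W
n=12: →11(W), 9(W), 4(W) — all W, so L
n=13: →12(L), so W
n=14: →13(W), 11(W), 6(W) — all W, so L
L entries with 1 ≤ n ≤ 14 (the range starts at n=1): n = 1, 3, 5, 7, 12, 14; that makes 6.

6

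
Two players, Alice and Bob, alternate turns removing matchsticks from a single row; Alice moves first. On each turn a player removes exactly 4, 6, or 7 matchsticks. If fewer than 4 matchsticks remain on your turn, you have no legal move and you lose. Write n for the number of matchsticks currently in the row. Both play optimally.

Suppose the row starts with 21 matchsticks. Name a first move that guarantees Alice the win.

Work bottom-up. With no move the player to move loses. Otherwise the position is W if at least one move leads to an L position for the opponent, and L if every move leads to a W.
n=0: no move → L
n=1: no move → L
n=2: no move → L
n=3: no move → L
n=4: →0(L), so W
n=5: →1(L), so W
n=6: →2(L), so W
n=7: →3(L), so W
n=8: →2(L), so W
n=9: →3(L), so W
n=10: →3(L), so W
n=11: →7(W), 5(W), 4(W) — all W, so L
n=12: →8(W), 6(W), 5(W) — all W, so L
n=13: →9(W), 7(W), 6(W) — all W, so L
n=14: →10(W), 8(W), 7(W) — all W, so L
n=15: →11(L), so W
n=16: →12(L), so W
n=17: →13(L), so W
n=18: →14(L), so W
n=19: →13(L), so W
n=20: →14(L), so W
n=21: →14(L), so W
From 21, the L positions reachable in one move are: 14.

Remove 7, leaving 14.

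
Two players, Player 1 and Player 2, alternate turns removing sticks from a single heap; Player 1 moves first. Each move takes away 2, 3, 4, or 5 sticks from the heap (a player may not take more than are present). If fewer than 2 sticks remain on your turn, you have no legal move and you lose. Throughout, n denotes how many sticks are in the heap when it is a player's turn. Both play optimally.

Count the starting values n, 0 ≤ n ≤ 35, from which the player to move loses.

11

Work bottom-up. With no move the player to move loses. Otherwise the position is W if at least one move leads to an L position for the opponent, and L if every move leads to a W.
n=0: no move → L
n=1: no move → L
n=2: reaches L-position 0 → W
n=3: reaches L-position 1 → W
n=4: reaches L-position 1 → W
n=5: reaches L-position 1 → W
n=6: reaches L-position 1 → W
n=7: only reaches 5(W), 4(W), 3(W), 2(W), all W → L
n=8: only reaches 6(W), 5(W), 4(W), 3(W), all W → L
n=9: reaches L-position 7 → W
n=10: reaches L-position 8 → W
n=11: reaches L-position 8 → W
n=12: reaches L-position 8 → W
n=13: reaches L-position 8 → W
n=14: only reaches 12(W), 11(W), 10(W), 9(W), all W → L
n=15: only reaches 13(W), 12(W), 11(W), 10(W), all W → L
n=16: reaches L-position 14 → W
n=17: reaches L-position 15 → W
n=18: reaches L-position 15 → W
n=19: reaches L-position 15 → W
n=20: reaches L-position 15 → W
n=21: only reaches 19(W), 18(W), 17(W), 16(W), all W → L
n=22: only reaches 20(W), 19(W), 18(W), 17(W), all W → L
n=23: reaches L-position 21 → W
n=24: reaches L-position 22 → W
n=25: reaches L-position 22 → W
n=26: reaches L-position 22 → W
n=27: reaches L-position 22 → W
n=28: only reaches 26(W), 25(W), 24(W), 23(W), all W → L
n=29: only reaches 27(W), 26(W), 25(W), 24(W), all W → L
n=30: reaches L-position 28 → W
n=31: reaches L-position 29 → W
n=32: reaches L-position 29 → W
n=33: reaches L-position 29 → W
n=34: reaches L-position 29 → W
n=35: only reaches 33(W), 32(W), 31(W), 30(W), all W → L
L entries with 0 ≤ n ≤ 35: n = 0, 1, 7, 8, 14, 15, 21, 22, 28, 29, 35; that makes 11.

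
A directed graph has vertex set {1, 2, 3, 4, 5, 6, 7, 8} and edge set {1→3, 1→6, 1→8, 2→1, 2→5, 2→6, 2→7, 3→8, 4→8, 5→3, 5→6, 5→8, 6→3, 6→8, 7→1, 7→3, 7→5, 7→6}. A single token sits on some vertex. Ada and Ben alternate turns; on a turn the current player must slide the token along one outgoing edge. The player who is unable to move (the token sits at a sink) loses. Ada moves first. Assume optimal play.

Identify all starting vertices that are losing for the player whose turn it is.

Compute win/loss labels from the base case upward. A position with no move is L. Any other position is W if it can reach an L in one move, else L.
Every edge goes from a vertex to one that appears earlier in the order 8, 3, 6, 5, 1, 7, 2, 4, so processing vertices in that order labels each vertex after all of its successors.
8: no outgoing edge → L
3: can move to 8, which is L ⇒ W
6: can move to 8, which is L ⇒ W
5: can move to 8, which is L ⇒ W
1: can move to 8, which is L ⇒ W
7: moves to 1(W), 5(W), 6(W), 3(W); every one is W ⇒ L
2: can move to 7, which is L ⇒ W
4: can move to 8, which is L ⇒ W
Reading off the rows marked L gives the requested list; there are 2 such vertices.

7, 8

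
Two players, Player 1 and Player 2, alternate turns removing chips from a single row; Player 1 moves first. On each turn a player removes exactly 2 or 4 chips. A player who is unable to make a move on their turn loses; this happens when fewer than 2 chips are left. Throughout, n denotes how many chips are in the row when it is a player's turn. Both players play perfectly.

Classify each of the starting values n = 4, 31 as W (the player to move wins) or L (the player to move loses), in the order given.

4: W, 31: L

Work bottom-up. With no move the player to move loses. Otherwise the position is W if at least one move leads to an L position for the opponent, and L if every move leads to a W.
n=0: no move → L
n=1: no move → L
n=2: W (go to 0, an L position)
n=3: W (go to 1, an L position)
n=4: W (go to 0, an L position)
n=5: W (go to 1, an L position)
n=6: L (options 4(W), 2(W) are all W)
n=7: L (options 5(W), 3(W) are all W)
n=8: W (go to 6, an L position)
n=9: W (go to 7, an L position)
n=10: W (go to 6, an L position)
n=11: W (go to 7, an L position)
n=12: L (options 10(W), 8(W) are all W)
n=13: L (options 11(W), 9(W) are all W)
n=14: W (go to 12, an L position)
n=15: W (go to 13, an L position)
n=16: W (go to 12, an L position)
n=17: W (go to 13, an L position)
n=18: L (options 16(W), 14(W) are all W)
n=19: L (options 17(W), 15(W) are all W)
n=20: W (go to 18, an L position)
n=21: W (go to 19, an L position)
n=22: W (go to 18, an L position)
n=23: W (go to 19, an L position)
n=24: L (options 22(W), 20(W) are all W)
n=25: L (options 23(W), 21(W) are all W)
n=26: W (go to 24, an L position)
n=27: W (go to 25, an L position)
n=28: W (go to 24, an L position)
n=29: W (go to 25, an L position)
n=30: L (options 28(W), 26(W) are all W)
n=31: L (options 29(W), 27(W) are all W)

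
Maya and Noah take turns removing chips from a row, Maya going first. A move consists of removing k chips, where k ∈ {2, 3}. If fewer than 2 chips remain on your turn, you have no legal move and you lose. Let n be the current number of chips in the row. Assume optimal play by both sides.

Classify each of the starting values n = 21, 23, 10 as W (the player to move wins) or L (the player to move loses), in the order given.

21: L, 23: W, 10: L

Work bottom-up. With no move the player to move loses. Otherwise the position is W if at least one move leads to an L position for the opponent, and L if every move leads to a W.
n=0: no move → L
n=1: no move → L
n=2: W (go to 0, an L position)
n=3: W (go to 1, an L position)
n=4: W (go to 1, an L position)
n=5: L (options 3(W), 2(W) are all W)
n=6: L (options 4(W), 3(W) are all W)
n=7: W (go to 5, an L position)
n=8: W (go to 6, an L position)
n=9: W (go to 6, an L position)
n=10: L (options 8(W), 7(W) are all W)
n=11: L (options 9(W), 8(W) are all W)
n=12: W (go to 10, an L position)
n=13: W (go to 11, an L position)
n=14: W (go to 11, an L position)
n=15: L (options 13(W), 12(W) are all W)
n=16: L (options 14(W), 13(W) are all W)
n=17: W (go to 15, an L position)
n=18: W (go to 16, an L position)
n=19: W (go to 16, an L position)
n=20: L (options 18(W), 17(W) are all W)
n=21: L (options 19(W), 18(W) are all W)
n=22: W (go to 20, an L position)
n=23: W (go to 21, an L position)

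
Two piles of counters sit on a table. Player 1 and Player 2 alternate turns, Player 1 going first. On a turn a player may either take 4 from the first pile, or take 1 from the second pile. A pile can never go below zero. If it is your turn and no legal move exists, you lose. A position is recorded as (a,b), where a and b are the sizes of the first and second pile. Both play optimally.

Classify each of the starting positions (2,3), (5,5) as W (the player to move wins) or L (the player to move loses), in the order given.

Positions with no move are L. A position that does have a move is losing for the player to move precisely when every available move leads to a winning position for the opponent. Fill in the labels:
No move ever increases a pile, so every position that can arise here has a ≤ 5 and b ≤ 5; it is enough to label the cells with 0 ≤ a ≤ 5 and 0 ≤ b ≤ 5.
Every move lowers a or b (never raises either), so fill the grid row by row in increasing a, and left to right within a row: each cell's successors are then already labelled.
      b=0  b=1  b=2  b=3  b=4  b=5
a=0:    L    W    L    W    L    W
a=1:    L    W    L    W    L    W
a=2:    L    W    L    W    L    W
a=3:    L    W    L    W    L    W
a=4:    W    L    W    L    W    L
a=5:    W    L    W    L    W    L
Cells with no legal move (terminal, hence L): (0,0), (1,0), (2,0), (3,0).
The remaining L cells, each justified by listing all of its moves:
(0,2): L (sole option (0,1)(W) is W)
(0,4): L (sole option (0,3)(W) is W)
(1,2): L (sole option (1,1)(W) is W)
(1,4): L (sole option (1,3)(W) is W)
(2,2): L (sole option (2,1)(W) is W)
(2,4): L (sole option (2,3)(W) is W)
(3,2): L (sole option (3,1)(W) is W)
(3,4): L (sole option (3,3)(W) is W)
(4,1): L (options (0,1)(W), (4,0)(W) are all W)
(4,3): L (options (0,3)(W), (4,2)(W) are all W)
(4,5): L (options (0,5)(W), (4,4)(W) are all W)
(5,1): L (options (1,1)(W), (5,0)(W) are all W)
(5,3): L (options (1,3)(W), (5,2)(W) are all W)
(5,5): L (options (1,5)(W), (5,4)(W) are all W)
Every other cell has at least one move into one of the L cells above, so it is W.
(2,3): the move to (2,2) reaches an L cell, so W
(5,5): one of the L cells justified above, so L

(2,3): W, (5,5): L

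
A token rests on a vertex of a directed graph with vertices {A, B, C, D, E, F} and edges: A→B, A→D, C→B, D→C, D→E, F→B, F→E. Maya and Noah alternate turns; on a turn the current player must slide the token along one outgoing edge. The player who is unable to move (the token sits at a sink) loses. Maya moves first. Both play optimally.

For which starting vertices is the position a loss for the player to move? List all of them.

B, E

Positions with no move are L. A position that does have a move is losing for the player to move precisely when every available move leads to a winning position for the opponent. Fill in the labels:
Every edge goes from a vertex to one that appears earlier in the order E, B, F, C, D, A, so processing vertices in that order labels each vertex after all of its successors.
E: no outgoing edge → L
B: no outgoing edge → L
F: can move to B, which is L ⇒ W
C: can move to B, which is L ⇒ W
D: can move to E, which is L ⇒ W
A: can move to B, which is L ⇒ W
The losing starting vertices are exactly the entries labelled L in this table (2 of them).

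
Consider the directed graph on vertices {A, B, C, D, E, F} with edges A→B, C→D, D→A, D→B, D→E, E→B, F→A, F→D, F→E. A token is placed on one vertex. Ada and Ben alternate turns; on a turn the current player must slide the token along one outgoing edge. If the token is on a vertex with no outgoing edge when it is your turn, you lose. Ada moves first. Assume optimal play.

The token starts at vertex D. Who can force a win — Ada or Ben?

Use the standard recursion: the mover loses at a terminal position; elsewhere, the mover wins exactly when some move hands the opponent an L position.
Every edge goes from a vertex to one that appears earlier in the order B, A, E, D, C, F, so processing vertices in that order labels each vertex after all of its successors.
B: no outgoing edge → L
A: →B(L), so W
E: →B(L), so W
D: →B(L), so W
C: →D(W) only, which is W, so L
F: →D(W), E(W), A(W) — all W, so L
The starting position D is W: Ada should move to B, handing over an L position.

Ada wins.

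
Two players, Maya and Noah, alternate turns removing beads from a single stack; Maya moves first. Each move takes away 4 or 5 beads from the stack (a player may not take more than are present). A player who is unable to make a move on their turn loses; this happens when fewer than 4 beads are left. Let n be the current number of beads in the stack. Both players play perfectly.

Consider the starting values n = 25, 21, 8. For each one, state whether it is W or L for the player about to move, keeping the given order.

Label each position W (a win for the player to move) or L (a loss). A position with no legal move is L; any other position is W exactly when some move reaches an L, and L when every move reaches a W.
n=0: no move → L
n=1: no move → L
n=2: no move → L
n=3: no move → L
n=4: W (go to 0, an L position)
n=5: W (go to 1, an L position)
n=6: W (go to 2, an L position)
n=7: W (go to 3, an L position)
n=8: W (go to 3, an L position)
n=9: L (options 5(W), 4(W) are all W)
n=10: L (options 6(W), 5(W) are all W)
n=11: L (options 7(W), 6(W) are all W)
n=12: L (options 8(W), 7(W) are all W)
n=13: W (go to 9, an L position)
n=14: W (go to 10, an L position)
n=15: W (go to 11, an L position)
n=16: W (go to 12, an L position)
n=17: W (go to 12, an L position)
n=18: L (options 14(W), 13(W) are all W)
n=19: L (options 15(W), 14(W) are all W)
n=20: L (options 16(W), 15(W) are all W)
n=21: L (options 17(W), 16(W) are all W)
n=22: W (go to 18, an L position)
n=23: W (go to 19, an L position)
n=24: W (go to 20, an L position)
n=25: W (go to 21, an L position)

25: W, 21: L, 8: W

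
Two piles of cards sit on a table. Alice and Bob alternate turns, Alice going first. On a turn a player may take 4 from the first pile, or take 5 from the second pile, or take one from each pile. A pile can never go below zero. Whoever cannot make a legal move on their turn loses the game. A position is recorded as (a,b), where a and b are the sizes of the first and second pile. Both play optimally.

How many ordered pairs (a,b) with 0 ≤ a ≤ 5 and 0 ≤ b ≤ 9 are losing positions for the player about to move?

Work bottom-up. With no move the player to move loses. Otherwise the position is W if at least one move leads to an L position for the opponent, and L if every move leads to a W.
Every move lowers a or b (never raises either), so fill the grid row by row in increasing a, and left to right within a row: each cell's successors are then already labelled.
      b=0  b=1  b=2  b=3  b=4  b=5  b=6  b=7  b=8  b=9
a=0:    L    L    L    L    L    W    W    W    W    W
a=1:    L    W    W    W    W    W    L    L    L    L
a=2:    L    W    L    L    L    W    L    W    W    W
a=3:    L    W    L    W    W    W    L    W    L    L
a=4:    W    W    W    W    W    L    L    W    L    W
a=5:    W    L    L    L    L    L    W    W    W    W
Cells with no legal move (terminal, hence L): (0,0), (0,1), (0,2), (0,3), (0,4), (1,0), (2,0), (3,0).
The remaining L cells, each justified by listing all of its moves:
(1,6): moves to (1,1)(W), (0,5)(W); every one is W ⇒ L
(1,7): moves to (1,2)(W), (0,6)(W); every one is W ⇒ L
(1,8): moves to (1,3)(W), (0,7)(W); every one is W ⇒ L
(1,9): moves to (1,4)(W), (0,8)(W); every one is W ⇒ L
(2,2): the only move is to (1,1)(W), a W ⇒ L
(2,3): the only move is to (1,2)(W), a W ⇒ L
(2,4): the only move is to (1,3)(W), a W ⇒ L
(2,6): moves to (2,1)(W), (1,5)(W); every one is W ⇒ L
(3,2): the only move is to (2,1)(W), a W ⇒ L
(3,6): moves to (3,1)(W), (2,5)(W); every one is W ⇒ L
(3,8): moves to (3,3)(W), (2,7)(W); every one is W ⇒ L
(3,9): moves to (3,4)(W), (2,8)(W); every one is W ⇒ L
(4,5): moves to (0,5)(W), (4,0)(W), (3,4)(W); every one is W ⇒ L
(4,6): moves to (0,6)(W), (4,1)(W), (3,5)(W); every one is W ⇒ L
(4,8): moves to (0,8)(W), (4,3)(W), (3,7)(W); every one is W ⇒ L
(5,1): moves to (1,1)(W), (4,0)(W); every one is W ⇒ L
(5,2): moves to (1,2)(W), (4,1)(W); every one is W ⇒ L
(5,3): moves to (1,3)(W), (4,2)(W); every one is W ⇒ L
(5,4): moves to (1,4)(W), (4,3)(W); every one is W ⇒ L
(5,5): moves to (1,5)(W), (5,0)(W), (4,4)(W); every one is W ⇒ L
Every other cell has at least one move into one of the L cells above, so it is W.
L cells per row: a=0: 5, a=1: 5, a=2: 5, a=3: 5, a=4: 3, a=5: 5; total 28.

28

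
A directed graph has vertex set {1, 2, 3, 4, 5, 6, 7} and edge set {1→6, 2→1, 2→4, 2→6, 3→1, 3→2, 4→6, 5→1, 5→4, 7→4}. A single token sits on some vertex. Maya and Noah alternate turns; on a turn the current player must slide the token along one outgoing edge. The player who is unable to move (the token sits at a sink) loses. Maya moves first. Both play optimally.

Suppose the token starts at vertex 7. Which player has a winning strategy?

Work bottom-up. With no move the player to move loses. Otherwise the position is W if at least one move leads to an L position for the opponent, and L if every move leads to a W.
Every edge goes from a vertex to one that appears earlier in the order 6, 1, 4, 2, 7, 3, 5, so processing vertices in that order labels each vertex after all of its successors.
6: no outgoing edge → L
1: can move to 6, which is L ⇒ W
4: can move to 6, which is L ⇒ W
2: can move to 6, which is L ⇒ W
7: the only move is to 4(W), a W ⇒ L
3: moves to 2(W), 1(W); every one is W ⇒ L
5: moves to 4(W), 1(W); every one is W ⇒ L
Every move from 7 reaches a W position, so the mover loses.

Noah wins.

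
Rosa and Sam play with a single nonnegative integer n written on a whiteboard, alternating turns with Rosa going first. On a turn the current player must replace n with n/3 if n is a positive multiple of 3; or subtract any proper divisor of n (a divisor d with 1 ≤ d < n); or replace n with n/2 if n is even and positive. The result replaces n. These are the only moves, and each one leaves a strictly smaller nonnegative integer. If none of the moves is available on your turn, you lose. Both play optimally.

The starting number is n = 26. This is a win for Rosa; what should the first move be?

Build the W/L table. Terminal = L. A non-terminal position is W if it has a move to some L; otherwise it is L.
n=0: no move → L
n=1: no move → L
n=2: reaches L-position 1 → W
n=3: reaches L-position 1 → W
n=4: only reaches 2(W), 3(W), all W → L
n=5: reaches L-position 4 → W
n=6: reaches L-position 4 → W
n=7: only reaches 6(W), which is W → L
n=8: reaches L-position 4 → W
n=9: only reaches 3(W), 6(W), 8(W), all W → L
n=10: reaches L-position 9 → W
n=11: only reaches 10(W), which is W → L
n=12: reaches L-position 4 → W
n=13: only reaches 12(W), which is W → L
n=14: reaches L-position 7 → W
n=15: only reaches 5(W), 10(W), 12(W), 14(W), all W → L
n=16: reaches L-position 15 → W
n=17: only reaches 16(W), which is W → L
n=18: reaches L-position 9 → W
n=19: only reaches 18(W), which is W → L
n=20: reaches L-position 15 → W
n=21: reaches L-position 7 → W
n=22: reaches L-position 11 → W
n=23: only reaches 22(W), which is W → L
n=24: reaches L-position 23 → W
n=25: only reaches 20(W), 24(W), all W → L
n=26: reaches L-position 13 → W
From 26, the L positions reachable in one move are: 13, 25. Any move reaching one of these is winning.

Move to 13.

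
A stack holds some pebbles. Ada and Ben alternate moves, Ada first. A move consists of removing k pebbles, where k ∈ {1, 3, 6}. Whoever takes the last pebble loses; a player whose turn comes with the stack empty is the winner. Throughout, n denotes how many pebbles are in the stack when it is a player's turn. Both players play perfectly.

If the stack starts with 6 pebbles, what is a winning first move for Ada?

Remove 1, leaving 5.

Compute win/loss labels from the base case upward. A position with no move is W. Any other position is W if it can reach an L in one move, else L.
n=0: no move; the opponent has just taken the last pebble and therefore loses → W
n=1: only reaches 0(W), which is W → L
n=2: reaches L-position 1 → W
n=3: only reaches 2(W), 0(W), all W → L
n=4: reaches L-position 3 → W
n=5: only reaches 4(W), 2(W), all W → L
n=6: reaches L-position 5 → W
From 6, the L positions reachable in one move are: 5, 3. Any move reaching one of these is winning.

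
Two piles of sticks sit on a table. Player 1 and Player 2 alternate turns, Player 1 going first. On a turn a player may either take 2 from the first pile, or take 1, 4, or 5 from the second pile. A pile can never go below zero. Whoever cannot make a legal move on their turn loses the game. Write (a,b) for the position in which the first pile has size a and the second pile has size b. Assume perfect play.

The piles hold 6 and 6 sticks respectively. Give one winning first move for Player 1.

Build the W/L table. Terminal = L. A non-terminal position is W if it has a move to some L; otherwise it is L.
No move ever increases a pile, so every position that can arise here has a ≤ 6 and b ≤ 6; it is enough to label the cells with 0 ≤ a ≤ 6 and 0 ≤ b ≤ 6.
Every move lowers a or b (never raises either), so fill the grid row by row in increasing a, and left to right within a row: each cell's successors are then already labelled.
      b=0  b=1  b=2  b=3  b=4  b=5  b=6
a=0:    L    W    L    W    W    W    W
a=1:    L    W    L    W    W    W    W
a=2:    W    L    W    L    W    W    W
a=3:    W    L    W    L    W    W    W
a=4:    L    W    L    W    W    W    W
a=5:    L    W    L    W    W    W    W
a=6:    W    L    W    L    W    W    W
Cells with no legal move (terminal, hence L): (0,0), (1,0).
The remaining L cells, each justified by listing all of its moves:
(0,2): →(0,1)(W) only, which is W, so L
(1,2): →(1,1)(W) only, which is W, so L
(2,1): →(0,1)(W), (2,0)(W) — all W, so L
(2,3): →(0,3)(W), (2,2)(W) — all W, so L
(3,1): →(1,1)(W), (3,0)(W) — all W, so L
(3,3): →(1,3)(W), (3,2)(W) — all W, so L
(4,0): →(2,0)(W) only, which is W, so L
(4,2): →(2,2)(W), (4,1)(W) — all W, so L
(5,0): →(3,0)(W) only, which is W, so L
(5,2): →(3,2)(W), (5,1)(W) — all W, so L
(6,1): →(4,1)(W), (6,0)(W) — all W, so L
(6,3): →(4,3)(W), (6,2)(W) — all W, so L
Every other cell has at least one move into one of the L cells above, so it is W.
From (6,6), the L positions reachable in one move are: (6,1).

Move to (6,1).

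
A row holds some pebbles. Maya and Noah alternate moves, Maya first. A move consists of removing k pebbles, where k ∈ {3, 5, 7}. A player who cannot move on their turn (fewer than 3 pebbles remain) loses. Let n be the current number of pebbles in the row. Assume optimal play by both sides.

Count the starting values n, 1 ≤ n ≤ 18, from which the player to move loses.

5

Build the W/L table. Terminal = L. A non-terminal position is W if it has a move to some L; otherwise it is L.
n=0: no move → L
n=1: no move → L
n=2: no move → L
n=3: →0(L), so W
n=4: →1(L), so W
n=5: →2(L), so W
n=6: →1(L), so W
n=7: →2(L), so W
n=8: →1(L), so W
n=9: →2(L), so W
n=10: →7(W), 5(W), 3(W) — all W, so L
n=11: →8(W), 6(W), 4(W) — all W, so L
n=12: →9(W), 7(W), 5(W) — all W, so L
n=13: →10(L), so W
n=14: →11(L), so W
n=15: →12(L), so W
n=16: →11(L), so W
n=17: →12(L), so W
n=18: →11(L), so W
L entries with 1 ≤ n ≤ 18 (n=0 is outside the asked range and is not counted): n = 1, 2, 10, 11, 12; that makes 5.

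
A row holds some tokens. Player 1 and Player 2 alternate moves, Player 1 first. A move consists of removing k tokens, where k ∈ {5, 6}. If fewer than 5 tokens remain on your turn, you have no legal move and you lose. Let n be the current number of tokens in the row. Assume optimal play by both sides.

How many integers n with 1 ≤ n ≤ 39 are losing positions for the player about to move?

Label each position W (a win for the player to move) or L (a loss). A position with no legal move is L; any other position is W exactly when some move reaches an L, and L when every move reaches a W.
n=0: no move → L
n=1: no move → L
n=2: no move → L
n=3: no move → L
n=4: no move → L
n=5: can move to 0, which is L ⇒ W
n=6: can move to 1, which is L ⇒ W
n=7: can move to 2, which is L ⇒ W
n=8: can move to 3, which is L ⇒ W
n=9: can move to 4, which is L ⇒ W
n=10: can move to 4, which is L ⇒ W
n=11: moves to 6(W), 5(W); every one is W ⇒ L
n=12: moves to 7(W), 6(W); every one is W ⇒ L
n=13: moves to 8(W), 7(W); every one is W ⇒ L
n=14: moves to 9(W), 8(W); every one is W ⇒ L
n=15: moves to 10(W), 9(W); every one is W ⇒ L
n=16: can move to 11, which is L ⇒ W
n=17: can move to 12, which is L ⇒ W
n=18: can move to 13, which is L ⇒ W
n=19: can move to 14, which is L ⇒ W
n=20: can move to 15, which is L ⇒ W
n=21: can move to 15, which is L ⇒ W
n=22: moves to 17(W), 16(W); every one is W ⇒ L
n=23: moves to 18(W), 17(W); every one is W ⇒ L
n=24: moves to 19(W), 18(W); every one is W ⇒ L
n=25: moves to 20(W), 19(W); every one is W ⇒ L
n=26: moves to 21(W), 20(W); every one is W ⇒ L
n=27: can move to 22, which is L ⇒ W
n=28: can move to 23, which is L ⇒ W
n=29: can move to 24, which is L ⇒ W
n=30: can move to 25, which is L ⇒ W
n=31: can move to 26, which is L ⇒ W
n=32: can move to 26, which is L ⇒ W
n=33: moves to 28(W), 27(W); every one is W ⇒ L
n=34: moves to 29(W), 28(W); every one is W ⇒ L
n=35: moves to 30(W), 29(W); every one is W ⇒ L
n=36: moves to 31(W), 30(W); every one is W ⇒ L
n=37: moves to 32(W), 31(W); every one is W ⇒ L
n=38: can move to 33, which is L ⇒ W
n=39: can move to 34, which is L ⇒ W
L entries with 1 ≤ n ≤ 39 (n=0 is outside the asked range and is not counted): n = 1, 2, 3, 4, 11, 12, 13, 14, 15, 22, 23, 24, 25, 26, 33, 34, 35, 36, 37; that makes 19.

19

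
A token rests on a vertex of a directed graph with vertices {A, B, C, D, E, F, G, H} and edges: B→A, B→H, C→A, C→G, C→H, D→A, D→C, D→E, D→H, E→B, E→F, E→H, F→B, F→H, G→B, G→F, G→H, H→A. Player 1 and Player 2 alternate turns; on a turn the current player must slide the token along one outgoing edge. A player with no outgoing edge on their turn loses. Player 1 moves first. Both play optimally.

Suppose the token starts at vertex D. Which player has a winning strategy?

Work bottom-up. With no move the player to move loses. Otherwise the position is W if at least one move leads to an L position for the opponent, and L if every move leads to a W.
Every edge goes from a vertex to one that appears earlier in the order A, H, B, F, G, C, E, D, so processing vertices in that order labels each vertex after all of its successors.
A: no outgoing edge → L
H: can move to A, which is L ⇒ W
B: can move to A, which is L ⇒ W
F: moves to B(W), H(W); every one is W ⇒ L
G: can move to F, which is L ⇒ W
C: can move to A, which is L ⇒ W
E: can move to F, which is L ⇒ W
D: can move to A, which is L ⇒ W
The starting position D is W: Player 1 should move to A, handing over an L position.

Player 1 wins.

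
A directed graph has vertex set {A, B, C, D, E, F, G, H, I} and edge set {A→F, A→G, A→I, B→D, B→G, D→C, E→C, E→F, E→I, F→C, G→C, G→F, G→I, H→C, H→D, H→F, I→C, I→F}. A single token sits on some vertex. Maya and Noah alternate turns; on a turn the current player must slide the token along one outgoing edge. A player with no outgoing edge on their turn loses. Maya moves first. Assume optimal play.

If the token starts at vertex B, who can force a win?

Use the standard recursion: the mover loses at a terminal position; elsewhere, the mover wins exactly when some move hands the opponent an L position.
Every edge goes from a vertex to one that appears earlier in the order C, F, I, E, D, G, H, B, A, so processing vertices in that order labels each vertex after all of its successors.
C: no outgoing edge → L
F: →C(L), so W
I: →C(L), so W
E: →C(L), so W
D: →C(L), so W
G: →C(L), so W
H: →C(L), so W
B: →G(W), D(W) — all W, so L
A: →G(W), I(W), F(W) — all W, so L
The starting position B is L: whatever Maya does, the opponent receives a W position.

Noah wins.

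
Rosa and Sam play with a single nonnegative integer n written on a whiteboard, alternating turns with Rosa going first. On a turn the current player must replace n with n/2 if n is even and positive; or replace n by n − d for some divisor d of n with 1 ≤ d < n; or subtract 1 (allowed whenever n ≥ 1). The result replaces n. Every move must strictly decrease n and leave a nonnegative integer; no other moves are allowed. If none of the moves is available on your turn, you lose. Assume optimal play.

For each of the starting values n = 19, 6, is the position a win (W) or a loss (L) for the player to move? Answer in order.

19: L, 6: W

Use the standard recursion: the mover loses at a terminal position; elsewhere, the mover wins exactly when some move hands the opponent an L position.
n=0: no move → L
n=1: reaches L-position 0 → W
n=2: only reaches 1(W), which is W → L
n=3: reaches L-position 2 → W
n=4: reaches L-position 2 → W
n=5: only reaches 4(W), which is W → L
n=6: reaches L-position 5 → W
n=7: only reaches 6(W), which is W → L
n=8: reaches L-position 7 → W
n=9: only reaches 6(W), 8(W), all W → L
n=10: reaches L-position 5 → W
n=11: only reaches 10(W), which is W → L
n=12: reaches L-position 9 → W
n=13: only reaches 12(W), which is W → L
n=14: reaches L-position 7 → W
n=15: only reaches 10(W), 12(W), 14(W), all W → L
n=16: reaches L-position 15 → W
n=17: only reaches 16(W), which is W → L
n=18: reaches L-position 9 → W
n=19: only reaches 18(W), which is W → L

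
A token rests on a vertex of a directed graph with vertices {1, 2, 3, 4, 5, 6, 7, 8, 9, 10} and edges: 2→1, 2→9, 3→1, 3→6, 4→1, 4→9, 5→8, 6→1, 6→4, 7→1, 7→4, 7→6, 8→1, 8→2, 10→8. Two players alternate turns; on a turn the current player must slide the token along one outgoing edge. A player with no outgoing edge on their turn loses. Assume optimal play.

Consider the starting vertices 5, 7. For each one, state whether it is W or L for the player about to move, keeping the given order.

5: L, 7: W

Build the W/L table. Terminal = L. A non-terminal position is W if it has a move to some L; otherwise it is L.
Every edge goes from a vertex to one that appears earlier in the order 9, 1, 4, 2, 8, 6, 3, 5, 10, 7, so processing vertices in that order labels each vertex after all of its successors.
9: no outgoing edge → L
1: no outgoing edge → L
4: →1(L), so W
2: →1(L), so W
8: →1(L), so W
6: →1(L), so W
3: →1(L), so W
5: →8(W) only, which is W, so L
10: →8(W) only, which is W, so L
7: →1(L), so W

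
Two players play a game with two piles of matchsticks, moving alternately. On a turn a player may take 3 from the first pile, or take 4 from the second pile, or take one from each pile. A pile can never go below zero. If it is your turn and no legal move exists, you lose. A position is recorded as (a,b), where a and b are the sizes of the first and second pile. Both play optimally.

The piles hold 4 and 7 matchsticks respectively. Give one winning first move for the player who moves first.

Work bottom-up. With no move the player to move loses. Otherwise the position is W if at least one move leads to an L position for the opponent, and L if every move leads to a W.
No move ever increases a pile, so every position that can arise here has a ≤ 4 and b ≤ 7; it is enough to label the cells with 0 ≤ a ≤ 4 and 0 ≤ b ≤ 7.
Every move lowers a or b (never raises either), so fill the grid row by row in increasing a, and left to right within a row: each cell's successors are then already labelled.
      b=0  b=1  b=2  b=3  b=4  b=5  b=6  b=7
a=0:    L    L    L    L    W    W    W    W
a=1:    L    W    W    W    W    L    L    L
a=2:    L    W    L    L    W    L    W    W
a=3:    W    W    W    W    W    L    W    L
a=4:    W    L    L    L    L    W    W    W
Cells with no legal move (terminal, hence L): (0,0), (0,1), (0,2), (0,3), (1,0), (2,0).
The remaining L cells, each justified by listing all of its moves:
(1,5): L (options (1,1)(W), (0,4)(W) are all W)
(1,6): L (options (1,2)(W), (0,5)(W) are all W)
(1,7): L (options (1,3)(W), (0,6)(W) are all W)
(2,2): L (sole option (1,1)(W) is W)
(2,3): L (sole option (1,2)(W) is W)
(2,5): L (options (2,1)(W), (1,4)(W) are all W)
(3,5): L (options (0,5)(W), (3,1)(W), (2,4)(W) are all W)
(3,7): L (options (0,7)(W), (3,3)(W), (2,6)(W) are all W)
(4,1): L (options (1,1)(W), (3,0)(W) are all W)
(4,2): L (options (1,2)(W), (3,1)(W) are all W)
(4,3): L (options (1,3)(W), (3,2)(W) are all W)
(4,4): L (options (1,4)(W), (4,0)(W), (3,3)(W) are all W)
Every other cell has at least one move into one of the L cells above, so it is W.
From (4,7), the L positions reachable in one move are: (1,7), (4,3). Any move reaching one of these is winning.

Move to (1,7).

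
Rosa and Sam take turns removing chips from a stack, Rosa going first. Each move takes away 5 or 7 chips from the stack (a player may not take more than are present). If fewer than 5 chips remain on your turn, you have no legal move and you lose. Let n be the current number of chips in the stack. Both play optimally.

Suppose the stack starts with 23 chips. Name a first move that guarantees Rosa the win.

Build the W/L table. Terminal = L. A non-terminal position is W if it has a move to some L; otherwise it is L.
n=0: no move → L
n=1: no move → L
n=2: no move → L
n=3: no move → L
n=4: no move → L
n=5: can move to 0, which is L ⇒ W
n=6: can move to 1, which is L ⇒ W
n=7: can move to 2, which is L ⇒ W
n=8: can move to 3, which is L ⇒ W
n=9: can move to 4, which is L ⇒ W
n=10: can move to 3, which is L ⇒ W
n=11: can move to 4, which is L ⇒ W
n=12: moves to 7(W), 5(W); every one is W ⇒ L
n=13: moves to 8(W), 6(W); every one is W ⇒ L
n=14: moves to 9(W), 7(W); every one is W ⇒ L
n=15: moves to 10(W), 8(W); every one is W ⇒ L
n=16: moves to 11(W), 9(W); every one is W ⇒ L
n=17: can move to 12, which is L ⇒ W
n=18: can move to 13, which is L ⇒ W
n=19: can move to 14, which is L ⇒ W
n=20: can move to 15, which is L ⇒ W
n=21: can move to 16, which is L ⇒ W
n=22: can move to 15, which is L ⇒ W
n=23: can move to 16, which is L ⇒ W
From 23, the L positions reachable in one move are: 16.

Remove 7, leaving 16.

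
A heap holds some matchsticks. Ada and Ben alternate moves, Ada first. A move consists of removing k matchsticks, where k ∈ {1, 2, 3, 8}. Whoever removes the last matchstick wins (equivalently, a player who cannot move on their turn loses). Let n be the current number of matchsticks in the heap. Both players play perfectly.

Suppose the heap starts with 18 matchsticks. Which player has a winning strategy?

Label each position W (a win for the player to move) or L (a loss). A position with no legal move is L; any other position is W exactly when some move reaches an L, and L when every move reaches a W.
n=0: no move → L
n=1: can move to 0, which is L ⇒ W
n=2: can move to 0, which is L ⇒ W
n=3: can move to 0, which is L ⇒ W
n=4: moves to 3(W), 2(W), 1(W); every one is W ⇒ L
n=5: can move to 4, which is L ⇒ W
n=6: can move to 4, which is L ⇒ W
n=7: can move to 4, which is L ⇒ W
n=8: can move to 0, which is L ⇒ W
n=9: moves to 8(W), 7(W), 6(W), 1(W); every one is W ⇒ L
n=10: can move to 9, which is L ⇒ W
n=11: can move to 9, which is L ⇒ W
n=12: can move to 9, which is L ⇒ W
n=13: moves to 12(W), 11(W), 10(W), 5(W); every one is W ⇒ L
n=14: can move to 13, which is L ⇒ W
n=15: can move to 13, which is L ⇒ W
n=16: can move to 13, which is L ⇒ W
n=17: can move to 9, which is L ⇒ W
n=18: moves to 17(W), 16(W), 15(W), 10(W); every one is W ⇒ L
The starting position 18 is L: whatever Ada does, the opponent receives a W position.

Ben wins.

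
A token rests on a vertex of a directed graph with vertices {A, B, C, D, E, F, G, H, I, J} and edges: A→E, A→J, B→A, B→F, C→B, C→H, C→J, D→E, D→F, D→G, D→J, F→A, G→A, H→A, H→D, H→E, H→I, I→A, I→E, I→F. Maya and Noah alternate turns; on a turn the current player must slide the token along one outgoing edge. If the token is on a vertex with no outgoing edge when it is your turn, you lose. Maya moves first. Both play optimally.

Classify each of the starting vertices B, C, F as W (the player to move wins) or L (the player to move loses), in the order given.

B: W, C: W, F: L

Classify positions by backward induction: terminal positions (no move available) are L. From any other position, the mover wins iff some move reaches an L.
Every edge goes from a vertex to one that appears earlier in the order J, E, A, F, G, D, I, B, H, C, so processing vertices in that order labels each vertex after all of its successors.
J: no outgoing edge → L
E: no outgoing edge → L
A: W (go to E, an L position)
F: L (sole option A(W) is W)
G: L (sole option A(W) is W)
D: W (go to G, an L position)
I: W (go to F, an L position)
B: W (go to F, an L position)
H: W (go to E, an L position)
C: W (go to J, an L position)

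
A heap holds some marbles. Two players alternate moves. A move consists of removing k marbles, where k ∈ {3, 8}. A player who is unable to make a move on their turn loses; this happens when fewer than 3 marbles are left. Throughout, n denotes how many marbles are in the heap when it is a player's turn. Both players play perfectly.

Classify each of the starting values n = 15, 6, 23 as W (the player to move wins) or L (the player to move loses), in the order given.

Use the standard recursion: the mover loses at a terminal position; elsewhere, the mover wins exactly when some move hands the opponent an L position.
n=0: no move → L
n=1: no move → L
n=2: no move → L
n=3: reaches L-position 0 → W
n=4: reaches L-position 1 → W
n=5: reaches L-position 2 → W
n=6: only reaches 3(W), which is W → L
n=7: only reaches 4(W), which is W → L
n=8: reaches L-position 0 → W
n=9: reaches L-position 6 → W
n=10: reaches L-position 7 → W
n=11: only reaches 8(W), 3(W), all W → L
n=12: only reaches 9(W), 4(W), all W → L
n=13: only reaches 10(W), 5(W), all W → L
n=14: reaches L-position 11 → W
n=15: reaches L-position 12 → W
n=16: reaches L-position 13 → W
n=17: only reaches 14(W), 9(W), all W → L
n=18: only reaches 15(W), 10(W), all W → L
n=19: reaches L-position 11 → W
n=20: reaches L-position 17 → W
n=21: reaches L-position 18 → W
n=22: only reaches 19(W), 14(W), all W → L
n=23: only reaches 20(W), 15(W), all W → L

15: W, 6: L, 23: L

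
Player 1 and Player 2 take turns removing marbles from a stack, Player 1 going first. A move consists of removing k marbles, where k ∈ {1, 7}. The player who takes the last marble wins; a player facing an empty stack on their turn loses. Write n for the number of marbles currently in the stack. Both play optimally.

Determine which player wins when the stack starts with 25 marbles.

Label each position W (a win for the player to move) or L (a loss). A position with no legal move is L; any other position is W exactly when some move reaches an L, and L when every move reaches a W.
n=0: no move → L
n=1: W (go to 0, an L position)
n=2: L (sole option 1(W) is W)
n=3: W (go to 2, an L position)
n=4: L (sole option 3(W) is W)
n=5: W (go to 4, an L position)
n=6: L (sole option 5(W) is W)
n=7: W (go to 6, an L position)
n=8: L (options 7(W), 1(W) are all W)
n=9: W (go to 8, an L position)
n=10: L (options 9(W), 3(W) are all W)
n=11: W (go to 10, an L position)
n=12: L (options 11(W), 5(W) are all W)
n=13: W (go to 12, an L position)
n=14: L (options 13(W), 7(W) are all W)
n=15: W (go to 14, an L position)
n=16: L (options 15(W), 9(W) are all W)
n=17: W (go to 16, an L position)
n=18: L (options 17(W), 11(W) are all W)
n=19: W (go to 18, an L position)
n=20: L (options 19(W), 13(W) are all W)
n=21: W (go to 20, an L position)
n=22: L (options 21(W), 15(W) are all W)
n=23: W (go to 22, an L position)
n=24: L (options 23(W), 17(W) are all W)
n=25: W (go to 24, an L position)
The starting position 25 is W: Player 1 should remove 1, leaving 24, handing over an L position.

Player 1 wins.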